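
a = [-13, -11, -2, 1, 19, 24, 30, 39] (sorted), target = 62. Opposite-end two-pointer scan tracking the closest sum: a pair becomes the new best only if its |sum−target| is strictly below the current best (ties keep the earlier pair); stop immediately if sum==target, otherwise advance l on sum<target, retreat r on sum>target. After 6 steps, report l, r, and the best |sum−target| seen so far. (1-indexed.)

l=1 r=8: -13+39=26 d=36 *, l++
l=2 r=8: -11+39=28 d=34 *, l++
l=3 r=8: -2+39=37 d=25 *, l++
l=4 r=8: 1+39=40 d=22 *, l++
l=5 r=8: 19+39=58 d=4 *, l++
l=6 r=8: 24+39=63 d=1 *, r--

l=6, r=7, best |Δ|=1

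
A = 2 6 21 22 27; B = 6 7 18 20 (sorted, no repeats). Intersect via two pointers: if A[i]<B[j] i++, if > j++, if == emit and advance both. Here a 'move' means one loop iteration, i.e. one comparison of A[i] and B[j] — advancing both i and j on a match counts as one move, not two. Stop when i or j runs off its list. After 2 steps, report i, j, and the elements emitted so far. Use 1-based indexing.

i=3, j=2, emitted=[6]

[i=1,j=1] 2<6 → i++
[i=2,j=1] 6==6 emit → i++,j++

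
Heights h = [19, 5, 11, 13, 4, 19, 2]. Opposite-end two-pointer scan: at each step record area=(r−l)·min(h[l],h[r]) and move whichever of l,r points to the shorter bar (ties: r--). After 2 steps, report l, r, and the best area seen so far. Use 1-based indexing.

l=1, r=5, best area=95

[1,7] min(19,2)*6=12 best=12 * → r--
[1,6] min(19,19)*5=95 best=95 * → r--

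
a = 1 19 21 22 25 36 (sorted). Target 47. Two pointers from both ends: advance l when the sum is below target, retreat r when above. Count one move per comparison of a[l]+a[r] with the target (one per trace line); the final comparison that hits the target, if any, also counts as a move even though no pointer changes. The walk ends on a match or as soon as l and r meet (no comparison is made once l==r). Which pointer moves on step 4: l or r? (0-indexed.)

[0,5] 1+36=37 <47 → l++
[1,5] 19+36=55 >47 → r--
[1,4] 19+25=44 <47 → l++
[2,4] 21+25=46 <47 → l++

l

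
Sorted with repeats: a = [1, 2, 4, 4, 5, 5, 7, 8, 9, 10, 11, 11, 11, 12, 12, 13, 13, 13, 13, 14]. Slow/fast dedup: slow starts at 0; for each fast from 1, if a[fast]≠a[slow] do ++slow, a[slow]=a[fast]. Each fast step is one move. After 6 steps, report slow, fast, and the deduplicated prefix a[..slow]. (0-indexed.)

(s=0,f=1) a[fast]=2≠a[slow]=1 write a[1]=2 → slow++,fast++
(s=1,f=2) a[fast]=4≠a[slow]=2 write a[2]=4 → slow++,fast++
(s=2,f=3) a[fast]=4=a[slow] dup → fast++
(s=2,f=4) a[fast]=5≠a[slow]=4 write a[3]=5 → slow++,fast++
(s=3,f=5) a[fast]=5=a[slow] dup → fast++
(s=3,f=6) a[fast]=7≠a[slow]=5 write a[4]=7 → slow++,fast++

slow=4, fast=7, prefix=[1, 2, 4, 5, 7]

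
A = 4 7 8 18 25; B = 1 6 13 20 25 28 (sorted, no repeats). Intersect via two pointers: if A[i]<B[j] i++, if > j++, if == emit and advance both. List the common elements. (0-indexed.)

intersection = [25]

[i=0,j=0] 4>1 → j++
[i=0,j=1] 4<6 → i++
[i=1,j=1] 7>6 → j++
[i=1,j=2] 7<13 → i++
[i=2,j=2] 8<13 → i++
[i=3,j=2] 18>13 → j++
[i=3,j=3] 18<20 → i++
[i=4,j=3] 25>20 → j++
[i=4,j=4] 25==25 emit → i++,j++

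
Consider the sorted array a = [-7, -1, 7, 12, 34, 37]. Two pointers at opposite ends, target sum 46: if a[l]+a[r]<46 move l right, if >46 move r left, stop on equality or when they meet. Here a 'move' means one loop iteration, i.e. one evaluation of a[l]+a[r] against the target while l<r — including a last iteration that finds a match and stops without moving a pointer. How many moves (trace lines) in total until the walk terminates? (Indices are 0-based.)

5 moves

l=0 r=5: -7+37=30 <46, l++
l=1 r=5: -1+37=36 <46, l++
l=2 r=5: 7+37=44 <46, l++
l=3 r=5: 12+37=49 >46, r--
l=3 r=4: 12+34=46, found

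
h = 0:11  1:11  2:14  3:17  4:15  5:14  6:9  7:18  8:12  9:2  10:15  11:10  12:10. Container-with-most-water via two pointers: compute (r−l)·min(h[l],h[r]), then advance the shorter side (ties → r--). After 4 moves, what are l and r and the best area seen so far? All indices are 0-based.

[0,12] min(11,10)*12=120 best=120 * → r--
[0,11] min(11,10)*11=110 best=120 → r--
[0,10] min(11,15)*10=110 best=120 → l++
[1,10] min(11,15)*9=99 best=120 → l++

l=2, r=10, best area=120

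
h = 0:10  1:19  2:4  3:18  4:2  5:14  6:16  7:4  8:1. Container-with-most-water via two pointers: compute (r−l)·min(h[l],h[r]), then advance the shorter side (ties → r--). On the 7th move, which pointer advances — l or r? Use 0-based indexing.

[0,8] min(10,1)*8=8 best=8 * → r--
[0,7] min(10,4)*7=28 best=28 * → r--
[0,6] min(10,16)*6=60 best=60 * → l++
[1,6] min(19,16)*5=80 best=80 * → r--
[1,5] min(19,14)*4=56 best=80 → r--
[1,4] min(19,2)*3=6 best=80 → r--
[1,3] min(19,18)*2=36 best=80 → r--

r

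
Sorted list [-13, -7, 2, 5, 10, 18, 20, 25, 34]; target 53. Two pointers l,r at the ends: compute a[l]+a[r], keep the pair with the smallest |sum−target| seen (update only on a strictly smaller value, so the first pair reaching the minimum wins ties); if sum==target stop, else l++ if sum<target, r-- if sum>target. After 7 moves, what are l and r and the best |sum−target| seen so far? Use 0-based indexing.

l=6, r=7, best |Δ|=1

l=0 r=8: -13+34=21 d=32 *, l++
l=1 r=8: -7+34=27 d=26 *, l++
l=2 r=8: 2+34=36 d=17 *, l++
l=3 r=8: 5+34=39 d=14 *, l++
l=4 r=8: 10+34=44 d=9 *, l++
l=5 r=8: 18+34=52 d=1 *, l++
l=6 r=8: 20+34=54 d=1, r--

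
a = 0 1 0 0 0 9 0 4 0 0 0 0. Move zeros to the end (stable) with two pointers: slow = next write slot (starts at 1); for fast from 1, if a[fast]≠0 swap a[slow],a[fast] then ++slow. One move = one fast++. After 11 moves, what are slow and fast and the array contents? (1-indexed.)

slow=4, fast=12, a=[1, 9, 4, 0, 0, 0, 0, 0, 0, 0, 0, 0]

slow=1 fast=1: a[fast]=0, fast++
slow=1 fast=2: a[fast]=1≠0 swap→a[1]=1, slow++,fast++
slow=2 fast=3: a[fast]=0, fast++
slow=2 fast=4: a[fast]=0, fast++
slow=2 fast=5: a[fast]=0, fast++
slow=2 fast=6: a[fast]=9≠0 swap→a[2]=9, slow++,fast++
slow=3 fast=7: a[fast]=0, fast++
slow=3 fast=8: a[fast]=4≠0 swap→a[3]=4, slow++,fast++
slow=4 fast=9: a[fast]=0, fast++
slow=4 fast=10: a[fast]=0, fast++
slow=4 fast=11: a[fast]=0, fast++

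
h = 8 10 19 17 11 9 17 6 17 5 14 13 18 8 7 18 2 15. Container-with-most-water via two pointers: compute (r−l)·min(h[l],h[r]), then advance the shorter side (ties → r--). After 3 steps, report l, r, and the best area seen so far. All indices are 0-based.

l=2, r=16, best area=225

l=0 r=17: min(8,15)*17=136 best=136 *, l++
l=1 r=17: min(10,15)*16=160 best=160 *, l++
l=2 r=17: min(19,15)*15=225 best=225 *, r--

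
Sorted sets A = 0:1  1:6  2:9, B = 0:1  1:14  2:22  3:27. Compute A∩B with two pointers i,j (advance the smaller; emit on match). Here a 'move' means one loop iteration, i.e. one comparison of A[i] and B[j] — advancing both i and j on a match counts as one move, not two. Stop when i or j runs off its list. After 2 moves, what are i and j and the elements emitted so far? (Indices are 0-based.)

[i=0,j=0] 1==1 emit → i++,j++
[i=1,j=1] 6<14 → i++

i=2, j=1, emitted=[1]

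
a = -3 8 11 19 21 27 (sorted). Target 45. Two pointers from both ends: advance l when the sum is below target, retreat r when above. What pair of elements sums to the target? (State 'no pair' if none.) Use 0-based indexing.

no pair

l=0 r=5: -3+27=24 <45, l++
l=1 r=5: 8+27=35 <45, l++
l=2 r=5: 11+27=38 <45, l++
l=3 r=5: 19+27=46 >45, r--
l=3 r=4: 19+21=40 <45, l++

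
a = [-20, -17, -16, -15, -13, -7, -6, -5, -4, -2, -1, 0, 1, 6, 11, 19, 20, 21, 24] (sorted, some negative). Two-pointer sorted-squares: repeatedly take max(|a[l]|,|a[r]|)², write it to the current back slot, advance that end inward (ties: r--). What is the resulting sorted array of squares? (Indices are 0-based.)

[0, 1, 1, 4, 16, 25, 36, 36, 49, 121, 169, 225, 256, 289, 361, 400, 400, 441, 576]

l=0 r=18: |-20|<=|24| out[18]=576, r--
l=0 r=17: |-20|<=|21| out[17]=441, r--
l=0 r=16: |-20|<=|20| out[16]=400, r--
l=0 r=15: |-20|>|19| out[15]=400, l++
l=1 r=15: |-17|<=|19| out[14]=361, r--
l=1 r=14: |-17|>|11| out[13]=289, l++
l=2 r=14: |-16|>|11| out[12]=256, l++
l=3 r=14: |-15|>|11| out[11]=225, l++
l=4 r=14: |-13|>|11| out[10]=169, l++
l=5 r=14: |-7|<=|11| out[9]=121, r--
l=5 r=13: |-7|>|6| out[8]=49, l++
l=6 r=13: |-6|<=|6| out[7]=36, r--
l=6 r=12: |-6|>|1| out[6]=36, l++
l=7 r=12: |-5|>|1| out[5]=25, l++
l=8 r=12: |-4|>|1| out[4]=16, l++
l=9 r=12: |-2|>|1| out[3]=4, l++
l=10 r=12: |-1|<=|1| out[2]=1, r--
l=10 r=11: |-1|>|0| out[1]=1, l++
l=11 r=11: |0|<=|0| out[0]=0, r--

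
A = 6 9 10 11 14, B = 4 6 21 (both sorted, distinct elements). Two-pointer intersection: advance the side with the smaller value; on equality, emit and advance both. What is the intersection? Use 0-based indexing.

intersection = [6]

i=0 j=0: 6>4, j++
i=0 j=1: 6==6 emit, i++,j++
i=1 j=2: 9<21, i++
i=2 j=2: 10<21, i++
i=3 j=2: 11<21, i++
i=4 j=2: 14<21, i++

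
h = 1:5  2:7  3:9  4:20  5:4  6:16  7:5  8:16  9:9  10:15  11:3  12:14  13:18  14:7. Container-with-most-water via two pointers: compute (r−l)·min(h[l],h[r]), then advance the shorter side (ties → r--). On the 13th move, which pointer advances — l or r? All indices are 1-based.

r

l=1 r=14: min(5,7)*13=65 best=65 *, l++
l=2 r=14: min(7,7)*12=84 best=84 *, r--
l=2 r=13: min(7,18)*11=77 best=84, l++
l=3 r=13: min(9,18)*10=90 best=90 *, l++
l=4 r=13: min(20,18)*9=162 best=162 *, r--
l=4 r=12: min(20,14)*8=112 best=162, r--
l=4 r=11: min(20,3)*7=21 best=162, r--
l=4 r=10: min(20,15)*6=90 best=162, r--
l=4 r=9: min(20,9)*5=45 best=162, r--
l=4 r=8: min(20,16)*4=64 best=162, r--
l=4 r=7: min(20,5)*3=15 best=162, r--
l=4 r=6: min(20,16)*2=32 best=162, r--
l=4 r=5: min(20,4)*1=4 best=162, r--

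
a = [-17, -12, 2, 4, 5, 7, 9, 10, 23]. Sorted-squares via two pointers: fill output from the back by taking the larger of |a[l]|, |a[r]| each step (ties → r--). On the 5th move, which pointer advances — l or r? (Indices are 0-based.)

[0,8] |-17|<=|23| out[8]=529 → r--
[0,7] |-17|>|10| out[7]=289 → l++
[1,7] |-12|>|10| out[6]=144 → l++
[2,7] |2|<=|10| out[5]=100 → r--
[2,6] |2|<=|9| out[4]=81 → r--

r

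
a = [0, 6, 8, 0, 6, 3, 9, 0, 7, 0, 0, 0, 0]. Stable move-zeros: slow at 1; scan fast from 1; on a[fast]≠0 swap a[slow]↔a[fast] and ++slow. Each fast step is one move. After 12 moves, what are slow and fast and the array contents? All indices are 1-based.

slow=7, fast=13, a=[6, 8, 6, 3, 9, 7, 0, 0, 0, 0, 0, 0, 0]

(s=1,f=1) a[fast]=0 → fast++
(s=1,f=2) a[fast]=6≠0 swap→a[1]=6 → slow++,fast++
(s=2,f=3) a[fast]=8≠0 swap→a[2]=8 → slow++,fast++
(s=3,f=4) a[fast]=0 → fast++
(s=3,f=5) a[fast]=6≠0 swap→a[3]=6 → slow++,fast++
(s=4,f=6) a[fast]=3≠0 swap→a[4]=3 → slow++,fast++
(s=5,f=7) a[fast]=9≠0 swap→a[5]=9 → slow++,fast++
(s=6,f=8) a[fast]=0 → fast++
(s=6,f=9) a[fast]=7≠0 swap→a[6]=7 → slow++,fast++
(s=7,f=10) a[fast]=0 → fast++
(s=7,f=11) a[fast]=0 → fast++
(s=7,f=12) a[fast]=0 → fast++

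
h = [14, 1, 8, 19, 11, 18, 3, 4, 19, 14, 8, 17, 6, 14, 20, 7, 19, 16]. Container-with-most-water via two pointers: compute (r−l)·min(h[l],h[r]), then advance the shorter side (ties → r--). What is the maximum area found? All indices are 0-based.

max area = 247

[0,17] min(14,16)*17=238 best=238 * → l++
[1,17] min(1,16)*16=16 best=238 → l++
[2,17] min(8,16)*15=120 best=238 → l++
[3,17] min(19,16)*14=224 best=238 → r--
[3,16] min(19,19)*13=247 best=247 * → r--
[3,15] min(19,7)*12=84 best=247 → r--
[3,14] min(19,20)*11=209 best=247 → l++
[4,14] min(11,20)*10=110 best=247 → l++
[5,14] min(18,20)*9=162 best=247 → l++
[6,14] min(3,20)*8=24 best=247 → l++
[7,14] min(4,20)*7=28 best=247 → l++
[8,14] min(19,20)*6=114 best=247 → l++
[9,14] min(14,20)*5=70 best=247 → l++
[10,14] min(8,20)*4=32 best=247 → l++
[11,14] min(17,20)*3=51 best=247 → l++
[12,14] min(6,20)*2=12 best=247 → l++
[13,14] min(14,20)*1=14 best=247 → l++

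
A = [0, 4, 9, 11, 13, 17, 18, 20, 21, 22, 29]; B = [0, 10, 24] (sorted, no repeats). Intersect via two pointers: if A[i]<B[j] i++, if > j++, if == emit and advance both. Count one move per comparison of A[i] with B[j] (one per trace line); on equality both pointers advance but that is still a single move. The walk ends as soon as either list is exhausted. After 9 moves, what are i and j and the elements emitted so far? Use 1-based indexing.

i=9, j=3, emitted=[0]

[i=1,j=1] 0==0 emit → i++,j++
[i=2,j=2] 4<10 → i++
[i=3,j=2] 9<10 → i++
[i=4,j=2] 11>10 → j++
[i=4,j=3] 11<24 → i++
[i=5,j=3] 13<24 → i++
[i=6,j=3] 17<24 → i++
[i=7,j=3] 18<24 → i++
[i=8,j=3] 20<24 → i++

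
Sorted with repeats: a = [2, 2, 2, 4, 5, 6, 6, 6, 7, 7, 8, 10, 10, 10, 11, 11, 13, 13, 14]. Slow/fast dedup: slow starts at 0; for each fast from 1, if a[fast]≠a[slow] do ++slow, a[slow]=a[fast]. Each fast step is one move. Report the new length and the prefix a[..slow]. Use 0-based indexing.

slow=0 fast=1: a[fast]=2=a[slow] dup, fast++
slow=0 fast=2: a[fast]=2=a[slow] dup, fast++
slow=0 fast=3: a[fast]=4≠a[slow]=2 write a[1]=4, slow++,fast++
slow=1 fast=4: a[fast]=5≠a[slow]=4 write a[2]=5, slow++,fast++
slow=2 fast=5: a[fast]=6≠a[slow]=5 write a[3]=6, slow++,fast++
slow=3 fast=6: a[fast]=6=a[slow] dup, fast++
slow=3 fast=7: a[fast]=6=a[slow] dup, fast++
slow=3 fast=8: a[fast]=7≠a[slow]=6 write a[4]=7, slow++,fast++
slow=4 fast=9: a[fast]=7=a[slow] dup, fast++
slow=4 fast=10: a[fast]=8≠a[slow]=7 write a[5]=8, slow++,fast++
slow=5 fast=11: a[fast]=10≠a[slow]=8 write a[6]=10, slow++,fast++
slow=6 fast=12: a[fast]=10=a[slow] dup, fast++
slow=6 fast=13: a[fast]=10=a[slow] dup, fast++
slow=6 fast=14: a[fast]=11≠a[slow]=10 write a[7]=11, slow++,fast++
slow=7 fast=15: a[fast]=11=a[slow] dup, fast++
slow=7 fast=16: a[fast]=13≠a[slow]=11 write a[8]=13, slow++,fast++
slow=8 fast=17: a[fast]=13=a[slow] dup, fast++
slow=8 fast=18: a[fast]=14≠a[slow]=13 write a[9]=14, slow++,fast++

length 10; prefix = [2, 4, 5, 6, 7, 8, 10, 11, 13, 14]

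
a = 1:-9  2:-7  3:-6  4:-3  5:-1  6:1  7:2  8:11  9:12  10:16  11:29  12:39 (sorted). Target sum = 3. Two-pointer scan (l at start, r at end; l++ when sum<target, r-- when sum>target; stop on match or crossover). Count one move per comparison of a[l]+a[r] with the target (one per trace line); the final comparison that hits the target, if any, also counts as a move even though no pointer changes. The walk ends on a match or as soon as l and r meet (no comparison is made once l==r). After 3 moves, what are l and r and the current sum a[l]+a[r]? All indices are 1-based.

l=1, r=9, sum=3

l=1 r=12: -9+39=30 >3, r--
l=1 r=11: -9+29=20 >3, r--
l=1 r=10: -9+16=7 >3, r--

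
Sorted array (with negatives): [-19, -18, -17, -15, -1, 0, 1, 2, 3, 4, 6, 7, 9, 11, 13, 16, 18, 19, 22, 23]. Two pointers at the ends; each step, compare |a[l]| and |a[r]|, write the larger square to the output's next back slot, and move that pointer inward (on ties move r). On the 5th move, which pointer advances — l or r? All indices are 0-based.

l=0 r=19: |-19|<=|23| out[19]=529, r--
l=0 r=18: |-19|<=|22| out[18]=484, r--
l=0 r=17: |-19|<=|19| out[17]=361, r--
l=0 r=16: |-19|>|18| out[16]=361, l++
l=1 r=16: |-18|<=|18| out[15]=324, r--

r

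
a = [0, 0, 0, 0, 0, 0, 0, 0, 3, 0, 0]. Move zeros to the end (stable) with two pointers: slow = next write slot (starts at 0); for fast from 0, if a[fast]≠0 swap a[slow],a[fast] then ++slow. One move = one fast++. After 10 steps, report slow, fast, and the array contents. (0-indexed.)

(s=0,f=0) a[fast]=0 → fast++
(s=0,f=1) a[fast]=0 → fast++
(s=0,f=2) a[fast]=0 → fast++
(s=0,f=3) a[fast]=0 → fast++
(s=0,f=4) a[fast]=0 → fast++
(s=0,f=5) a[fast]=0 → fast++
(s=0,f=6) a[fast]=0 → fast++
(s=0,f=7) a[fast]=0 → fast++
(s=0,f=8) a[fast]=3≠0 swap→a[0]=3 → slow++,fast++
(s=1,f=9) a[fast]=0 → fast++

slow=1, fast=10, a=[3, 0, 0, 0, 0, 0, 0, 0, 0, 0, 0]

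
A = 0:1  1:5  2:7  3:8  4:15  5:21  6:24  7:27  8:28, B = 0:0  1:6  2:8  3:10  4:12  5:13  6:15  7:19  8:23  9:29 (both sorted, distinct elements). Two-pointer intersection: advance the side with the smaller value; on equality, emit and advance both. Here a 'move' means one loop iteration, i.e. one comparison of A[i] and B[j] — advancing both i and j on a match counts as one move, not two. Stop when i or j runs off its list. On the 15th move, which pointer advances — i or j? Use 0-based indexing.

[i=0,j=0] 1>0 → j++
[i=0,j=1] 1<6 → i++
[i=1,j=1] 5<6 → i++
[i=2,j=1] 7>6 → j++
[i=2,j=2] 7<8 → i++
[i=3,j=2] 8==8 emit → i++,j++
[i=4,j=3] 15>10 → j++
[i=4,j=4] 15>12 → j++
[i=4,j=5] 15>13 → j++
[i=4,j=6] 15==15 emit → i++,j++
[i=5,j=7] 21>19 → j++
[i=5,j=8] 21<23 → i++
[i=6,j=8] 24>23 → j++
[i=6,j=9] 24<29 → i++
[i=7,j=9] 27<29 → i++

i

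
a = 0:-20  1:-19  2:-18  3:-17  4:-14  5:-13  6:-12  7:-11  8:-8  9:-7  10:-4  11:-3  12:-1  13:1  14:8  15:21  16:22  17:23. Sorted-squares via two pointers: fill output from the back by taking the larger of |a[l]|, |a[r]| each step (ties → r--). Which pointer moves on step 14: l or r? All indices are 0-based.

l=0 r=17: |-20|<=|23| out[17]=529, r--
l=0 r=16: |-20|<=|22| out[16]=484, r--
l=0 r=15: |-20|<=|21| out[15]=441, r--
l=0 r=14: |-20|>|8| out[14]=400, l++
l=1 r=14: |-19|>|8| out[13]=361, l++
l=2 r=14: |-18|>|8| out[12]=324, l++
l=3 r=14: |-17|>|8| out[11]=289, l++
l=4 r=14: |-14|>|8| out[10]=196, l++
l=5 r=14: |-13|>|8| out[9]=169, l++
l=6 r=14: |-12|>|8| out[8]=144, l++
l=7 r=14: |-11|>|8| out[7]=121, l++
l=8 r=14: |-8|<=|8| out[6]=64, r--
l=8 r=13: |-8|>|1| out[5]=64, l++
l=9 r=13: |-7|>|1| out[4]=49, l++

l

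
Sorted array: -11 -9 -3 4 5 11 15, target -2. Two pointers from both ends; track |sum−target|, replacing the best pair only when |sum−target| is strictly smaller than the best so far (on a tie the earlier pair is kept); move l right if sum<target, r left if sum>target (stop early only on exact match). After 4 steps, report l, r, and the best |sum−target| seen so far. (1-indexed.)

l=3, r=5, best |Δ|=2

[1,7] -11+15=4 d=6 * → r--
[1,6] -11+11=0 d=2 * → r--
[1,5] -11+5=-6 d=4 → l++
[2,5] -9+5=-4 d=2 → l++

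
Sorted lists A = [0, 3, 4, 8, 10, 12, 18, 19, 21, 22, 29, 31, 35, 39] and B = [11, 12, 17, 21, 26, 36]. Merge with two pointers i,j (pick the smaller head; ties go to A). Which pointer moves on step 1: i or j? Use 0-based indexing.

i=0 j=0: A[i]=0<=B[j]=11 take 0, i++

i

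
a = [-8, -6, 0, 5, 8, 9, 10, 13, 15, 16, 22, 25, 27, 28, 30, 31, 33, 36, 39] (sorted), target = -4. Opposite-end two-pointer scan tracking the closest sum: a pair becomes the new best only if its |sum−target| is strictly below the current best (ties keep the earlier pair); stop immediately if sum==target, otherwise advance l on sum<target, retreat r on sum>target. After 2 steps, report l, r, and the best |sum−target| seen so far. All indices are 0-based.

[0,18] -8+39=31 d=35 * → r--
[0,17] -8+36=28 d=32 * → r--

l=0, r=16, best |Δ|=32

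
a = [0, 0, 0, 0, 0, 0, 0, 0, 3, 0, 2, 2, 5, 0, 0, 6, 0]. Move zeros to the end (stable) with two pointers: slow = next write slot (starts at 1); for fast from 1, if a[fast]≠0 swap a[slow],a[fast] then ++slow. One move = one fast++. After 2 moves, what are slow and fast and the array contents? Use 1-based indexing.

slow=1 fast=1: a[fast]=0, fast++
slow=1 fast=2: a[fast]=0, fast++

slow=1, fast=3, a=[0, 0, 0, 0, 0, 0, 0, 0, 3, 0, 2, 2, 5, 0, 0, 6, 0]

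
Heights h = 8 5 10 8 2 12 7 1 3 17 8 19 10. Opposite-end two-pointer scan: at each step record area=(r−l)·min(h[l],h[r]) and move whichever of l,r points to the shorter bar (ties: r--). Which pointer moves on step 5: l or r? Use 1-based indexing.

l=1 r=13: min(8,10)*12=96 best=96 *, l++
l=2 r=13: min(5,10)*11=55 best=96, l++
l=3 r=13: min(10,10)*10=100 best=100 *, r--
l=3 r=12: min(10,19)*9=90 best=100, l++
l=4 r=12: min(8,19)*8=64 best=100, l++

l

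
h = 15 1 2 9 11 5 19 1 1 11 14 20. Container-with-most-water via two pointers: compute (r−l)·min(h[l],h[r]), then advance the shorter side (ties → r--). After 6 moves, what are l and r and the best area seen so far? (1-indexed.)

l=1 r=12: min(15,20)*11=165 best=165 *, l++
l=2 r=12: min(1,20)*10=10 best=165, l++
l=3 r=12: min(2,20)*9=18 best=165, l++
l=4 r=12: min(9,20)*8=72 best=165, l++
l=5 r=12: min(11,20)*7=77 best=165, l++
l=6 r=12: min(5,20)*6=30 best=165, l++

l=7, r=12, best area=165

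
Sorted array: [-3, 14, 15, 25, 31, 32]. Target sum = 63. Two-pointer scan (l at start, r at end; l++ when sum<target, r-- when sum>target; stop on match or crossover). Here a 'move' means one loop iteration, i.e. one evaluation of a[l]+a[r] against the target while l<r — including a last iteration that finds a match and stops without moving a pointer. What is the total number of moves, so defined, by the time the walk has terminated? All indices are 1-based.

5 moves

l=1 r=6: -3+32=29 <63, l++
l=2 r=6: 14+32=46 <63, l++
l=3 r=6: 15+32=47 <63, l++
l=4 r=6: 25+32=57 <63, l++
l=5 r=6: 31+32=63, found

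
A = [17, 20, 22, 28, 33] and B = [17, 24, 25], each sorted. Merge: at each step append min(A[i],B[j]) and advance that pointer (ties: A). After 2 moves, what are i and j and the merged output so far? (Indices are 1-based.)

i=2, j=2, merged so far=[17, 17]

[i=1,j=1] A[i]=17<=B[j]=17 take 17 → i++
[i=2,j=1] A[i]=20>B[j]=17 take 17 → j++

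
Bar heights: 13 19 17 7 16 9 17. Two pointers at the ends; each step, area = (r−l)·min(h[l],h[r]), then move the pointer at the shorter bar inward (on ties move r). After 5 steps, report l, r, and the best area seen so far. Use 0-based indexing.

l=1, r=2, best area=85

l=0 r=6: min(13,17)*6=78 best=78 *, l++
l=1 r=6: min(19,17)*5=85 best=85 *, r--
l=1 r=5: min(19,9)*4=36 best=85, r--
l=1 r=4: min(19,16)*3=48 best=85, r--
l=1 r=3: min(19,7)*2=14 best=85, r--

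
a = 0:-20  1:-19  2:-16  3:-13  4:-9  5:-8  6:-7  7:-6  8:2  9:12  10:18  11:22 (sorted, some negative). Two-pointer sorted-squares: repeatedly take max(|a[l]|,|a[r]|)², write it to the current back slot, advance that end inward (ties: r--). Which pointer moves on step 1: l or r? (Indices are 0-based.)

[0,11] |-20|<=|22| out[11]=484 → r--

r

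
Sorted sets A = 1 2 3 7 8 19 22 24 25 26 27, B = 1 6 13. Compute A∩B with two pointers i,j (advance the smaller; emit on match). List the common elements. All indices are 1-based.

intersection = [1]

i=1 j=1: 1==1 emit, i++,j++
i=2 j=2: 2<6, i++
i=3 j=2: 3<6, i++
i=4 j=2: 7>6, j++
i=4 j=3: 7<13, i++
i=5 j=3: 8<13, i++
i=6 j=3: 19>13, j++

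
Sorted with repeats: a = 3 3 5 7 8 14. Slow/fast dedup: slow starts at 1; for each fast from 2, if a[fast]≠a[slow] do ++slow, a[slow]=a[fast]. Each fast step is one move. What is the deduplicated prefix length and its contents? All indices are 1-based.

(s=1,f=2) a[fast]=3=a[slow] dup → fast++
(s=1,f=3) a[fast]=5≠a[slow]=3 write a[2]=5 → slow++,fast++
(s=2,f=4) a[fast]=7≠a[slow]=5 write a[3]=7 → slow++,fast++
(s=3,f=5) a[fast]=8≠a[slow]=7 write a[4]=8 → slow++,fast++
(s=4,f=6) a[fast]=14≠a[slow]=8 write a[5]=14 → slow++,fast++

length 5; prefix = [3, 5, 7, 8, 14]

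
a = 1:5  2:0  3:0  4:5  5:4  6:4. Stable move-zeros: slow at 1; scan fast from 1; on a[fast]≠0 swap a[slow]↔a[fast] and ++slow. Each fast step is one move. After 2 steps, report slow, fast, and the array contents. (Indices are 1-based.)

slow=2, fast=3, a=[5, 0, 0, 5, 4, 4]

slow=1 fast=1: a[fast]=5≠0 swap→a[1]=5, slow++,fast++
slow=2 fast=2: a[fast]=0, fast++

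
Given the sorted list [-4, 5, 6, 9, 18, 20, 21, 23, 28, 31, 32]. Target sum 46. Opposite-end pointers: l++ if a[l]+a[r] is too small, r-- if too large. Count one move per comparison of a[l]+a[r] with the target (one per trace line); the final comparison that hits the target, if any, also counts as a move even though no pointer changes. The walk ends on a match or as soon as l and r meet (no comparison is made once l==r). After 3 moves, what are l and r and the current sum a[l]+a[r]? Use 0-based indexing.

l=3, r=10, sum=41

l=0 r=10: -4+32=28 <46, l++
l=1 r=10: 5+32=37 <46, l++
l=2 r=10: 6+32=38 <46, l++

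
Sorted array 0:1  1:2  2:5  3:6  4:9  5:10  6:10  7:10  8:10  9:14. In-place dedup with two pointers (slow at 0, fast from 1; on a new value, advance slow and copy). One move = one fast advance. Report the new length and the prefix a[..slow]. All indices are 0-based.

length 7; prefix = [1, 2, 5, 6, 9, 10, 14]

slow=0 fast=1: a[fast]=2≠a[slow]=1 write a[1]=2, slow++,fast++
slow=1 fast=2: a[fast]=5≠a[slow]=2 write a[2]=5, slow++,fast++
slow=2 fast=3: a[fast]=6≠a[slow]=5 write a[3]=6, slow++,fast++
slow=3 fast=4: a[fast]=9≠a[slow]=6 write a[4]=9, slow++,fast++
slow=4 fast=5: a[fast]=10≠a[slow]=9 write a[5]=10, slow++,fast++
slow=5 fast=6: a[fast]=10=a[slow] dup, fast++
slow=5 fast=7: a[fast]=10=a[slow] dup, fast++
slow=5 fast=8: a[fast]=10=a[slow] dup, fast++
slow=5 fast=9: a[fast]=14≠a[slow]=10 write a[6]=14, slow++,fast++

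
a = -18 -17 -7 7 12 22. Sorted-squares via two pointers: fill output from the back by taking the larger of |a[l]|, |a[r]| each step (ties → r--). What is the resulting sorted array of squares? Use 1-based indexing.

l=1 r=6: |-18|<=|22| out[6]=484, r--
l=1 r=5: |-18|>|12| out[5]=324, l++
l=2 r=5: |-17|>|12| out[4]=289, l++
l=3 r=5: |-7|<=|12| out[3]=144, r--
l=3 r=4: |-7|<=|7| out[2]=49, r--
l=3 r=3: |-7|<=|-7| out[1]=49, r--

[49, 49, 144, 289, 324, 484]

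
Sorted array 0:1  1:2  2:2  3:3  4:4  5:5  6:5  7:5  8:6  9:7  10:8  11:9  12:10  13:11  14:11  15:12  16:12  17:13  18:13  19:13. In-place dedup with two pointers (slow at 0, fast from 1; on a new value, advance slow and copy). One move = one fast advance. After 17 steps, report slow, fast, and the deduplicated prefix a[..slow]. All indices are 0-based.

(s=0,f=1) a[fast]=2≠a[slow]=1 write a[1]=2 → slow++,fast++
(s=1,f=2) a[fast]=2=a[slow] dup → fast++
(s=1,f=3) a[fast]=3≠a[slow]=2 write a[2]=3 → slow++,fast++
(s=2,f=4) a[fast]=4≠a[slow]=3 write a[3]=4 → slow++,fast++
(s=3,f=5) a[fast]=5≠a[slow]=4 write a[4]=5 → slow++,fast++
(s=4,f=6) a[fast]=5=a[slow] dup → fast++
(s=4,f=7) a[fast]=5=a[slow] dup → fast++
(s=4,f=8) a[fast]=6≠a[slow]=5 write a[5]=6 → slow++,fast++
(s=5,f=9) a[fast]=7≠a[slow]=6 write a[6]=7 → slow++,fast++
(s=6,f=10) a[fast]=8≠a[slow]=7 write a[7]=8 → slow++,fast++
(s=7,f=11) a[fast]=9≠a[slow]=8 write a[8]=9 → slow++,fast++
(s=8,f=12) a[fast]=10≠a[slow]=9 write a[9]=10 → slow++,fast++
(s=9,f=13) a[fast]=11≠a[slow]=10 write a[10]=11 → slow++,fast++
(s=10,f=14) a[fast]=11=a[slow] dup → fast++
(s=10,f=15) a[fast]=12≠a[slow]=11 write a[11]=12 → slow++,fast++
(s=11,f=16) a[fast]=12=a[slow] dup → fast++
(s=11,f=17) a[fast]=13≠a[slow]=12 write a[12]=13 → slow++,fast++

slow=12, fast=18, prefix=[1, 2, 3, 4, 5, 6, 7, 8, 9, 10, 11, 12, 13]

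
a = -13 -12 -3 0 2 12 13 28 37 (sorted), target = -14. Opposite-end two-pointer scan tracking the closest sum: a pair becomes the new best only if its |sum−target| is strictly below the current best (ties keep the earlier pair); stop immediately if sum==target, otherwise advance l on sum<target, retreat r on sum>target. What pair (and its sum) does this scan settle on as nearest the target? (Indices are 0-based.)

pair (-13, 0) with sum -13 (|Δ|=1)

[0,8] -13+37=24 d=38 * → r--
[0,7] -13+28=15 d=29 * → r--
[0,6] -13+13=0 d=14 * → r--
[0,5] -13+12=-1 d=13 * → r--
[0,4] -13+2=-11 d=3 * → r--
[0,3] -13+0=-13 d=1 * → r--
[0,2] -13+-3=-16 d=2 → l++
[1,2] -12+-3=-15 d=1 → l++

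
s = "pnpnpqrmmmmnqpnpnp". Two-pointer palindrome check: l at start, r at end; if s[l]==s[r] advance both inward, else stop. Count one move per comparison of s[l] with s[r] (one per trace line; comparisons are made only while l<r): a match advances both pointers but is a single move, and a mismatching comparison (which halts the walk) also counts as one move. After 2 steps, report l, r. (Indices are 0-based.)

l=2, r=15

l=0 r=17: 'p'=='p', l++,r--
l=1 r=16: 'n'=='n', l++,r--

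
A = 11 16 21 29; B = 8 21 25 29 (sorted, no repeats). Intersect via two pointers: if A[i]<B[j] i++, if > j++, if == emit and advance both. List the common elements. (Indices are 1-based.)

i=1 j=1: 11>8, j++
i=1 j=2: 11<21, i++
i=2 j=2: 16<21, i++
i=3 j=2: 21==21 emit, i++,j++
i=4 j=3: 29>25, j++
i=4 j=4: 29==29 emit, i++,j++

intersection = [21, 29]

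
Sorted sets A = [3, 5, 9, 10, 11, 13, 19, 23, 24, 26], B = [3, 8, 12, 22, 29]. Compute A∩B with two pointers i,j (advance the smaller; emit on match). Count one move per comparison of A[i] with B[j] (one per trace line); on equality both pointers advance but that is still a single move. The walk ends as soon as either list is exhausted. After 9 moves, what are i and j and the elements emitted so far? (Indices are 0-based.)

i=7, j=3, emitted=[3]

i=0 j=0: 3==3 emit, i++,j++
i=1 j=1: 5<8, i++
i=2 j=1: 9>8, j++
i=2 j=2: 9<12, i++
i=3 j=2: 10<12, i++
i=4 j=2: 11<12, i++
i=5 j=2: 13>12, j++
i=5 j=3: 13<22, i++
i=6 j=3: 19<22, i++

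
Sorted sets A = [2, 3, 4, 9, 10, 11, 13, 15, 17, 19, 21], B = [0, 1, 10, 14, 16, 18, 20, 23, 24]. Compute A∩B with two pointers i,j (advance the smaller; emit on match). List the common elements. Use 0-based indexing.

intersection = [10]

[i=0,j=0] 2>0 → j++
[i=0,j=1] 2>1 → j++
[i=0,j=2] 2<10 → i++
[i=1,j=2] 3<10 → i++
[i=2,j=2] 4<10 → i++
[i=3,j=2] 9<10 → i++
[i=4,j=2] 10==10 emit → i++,j++
[i=5,j=3] 11<14 → i++
[i=6,j=3] 13<14 → i++
[i=7,j=3] 15>14 → j++
[i=7,j=4] 15<16 → i++
[i=8,j=4] 17>16 → j++
[i=8,j=5] 17<18 → i++
[i=9,j=5] 19>18 → j++
[i=9,j=6] 19<20 → i++
[i=10,j=6] 21>20 → j++
[i=10,j=7] 21<23 → i++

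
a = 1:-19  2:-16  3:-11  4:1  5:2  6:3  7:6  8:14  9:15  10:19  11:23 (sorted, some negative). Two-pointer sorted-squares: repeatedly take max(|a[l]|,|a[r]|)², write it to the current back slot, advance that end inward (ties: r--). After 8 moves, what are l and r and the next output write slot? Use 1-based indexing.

l=4, r=6, next write slot=3

l=1 r=11: |-19|<=|23| out[11]=529, r--
l=1 r=10: |-19|<=|19| out[10]=361, r--
l=1 r=9: |-19|>|15| out[9]=361, l++
l=2 r=9: |-16|>|15| out[8]=256, l++
l=3 r=9: |-11|<=|15| out[7]=225, r--
l=3 r=8: |-11|<=|14| out[6]=196, r--
l=3 r=7: |-11|>|6| out[5]=121, l++
l=4 r=7: |1|<=|6| out[4]=36, r--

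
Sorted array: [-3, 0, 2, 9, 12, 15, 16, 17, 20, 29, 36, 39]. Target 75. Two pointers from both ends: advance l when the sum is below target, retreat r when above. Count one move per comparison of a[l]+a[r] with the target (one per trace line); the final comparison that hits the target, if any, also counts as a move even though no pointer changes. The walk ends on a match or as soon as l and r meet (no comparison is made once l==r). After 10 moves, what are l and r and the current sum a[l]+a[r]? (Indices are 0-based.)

l=0 r=11: -3+39=36 <75, l++
l=1 r=11: 0+39=39 <75, l++
l=2 r=11: 2+39=41 <75, l++
l=3 r=11: 9+39=48 <75, l++
l=4 r=11: 12+39=51 <75, l++
l=5 r=11: 15+39=54 <75, l++
l=6 r=11: 16+39=55 <75, l++
l=7 r=11: 17+39=56 <75, l++
l=8 r=11: 20+39=59 <75, l++
l=9 r=11: 29+39=68 <75, l++

l=10, r=11, sum=75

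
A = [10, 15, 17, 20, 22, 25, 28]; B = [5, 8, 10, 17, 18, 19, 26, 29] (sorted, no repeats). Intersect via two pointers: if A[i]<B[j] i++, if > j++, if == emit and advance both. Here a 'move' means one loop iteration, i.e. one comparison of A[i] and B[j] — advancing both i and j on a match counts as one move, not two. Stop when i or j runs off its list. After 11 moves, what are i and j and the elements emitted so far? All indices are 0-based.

i=6, j=7, emitted=[10, 17]

i=0 j=0: 10>5, j++
i=0 j=1: 10>8, j++
i=0 j=2: 10==10 emit, i++,j++
i=1 j=3: 15<17, i++
i=2 j=3: 17==17 emit, i++,j++
i=3 j=4: 20>18, j++
i=3 j=5: 20>19, j++
i=3 j=6: 20<26, i++
i=4 j=6: 22<26, i++
i=5 j=6: 25<26, i++
i=6 j=6: 28>26, j++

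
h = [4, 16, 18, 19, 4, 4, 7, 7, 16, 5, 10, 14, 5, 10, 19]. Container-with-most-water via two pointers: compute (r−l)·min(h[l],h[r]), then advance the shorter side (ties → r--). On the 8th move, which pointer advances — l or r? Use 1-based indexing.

l=1 r=15: min(4,19)*14=56 best=56 *, l++
l=2 r=15: min(16,19)*13=208 best=208 *, l++
l=3 r=15: min(18,19)*12=216 best=216 *, l++
l=4 r=15: min(19,19)*11=209 best=216, r--
l=4 r=14: min(19,10)*10=100 best=216, r--
l=4 r=13: min(19,5)*9=45 best=216, r--
l=4 r=12: min(19,14)*8=112 best=216, r--
l=4 r=11: min(19,10)*7=70 best=216, r--

r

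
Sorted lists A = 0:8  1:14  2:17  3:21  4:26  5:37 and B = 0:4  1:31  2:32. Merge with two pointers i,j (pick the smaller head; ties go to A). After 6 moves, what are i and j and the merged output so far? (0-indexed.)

i=5, j=1, merged so far=[4, 8, 14, 17, 21, 26]

[i=0,j=0] A[i]=8>B[j]=4 take 4 → j++
[i=0,j=1] A[i]=8<=B[j]=31 take 8 → i++
[i=1,j=1] A[i]=14<=B[j]=31 take 14 → i++
[i=2,j=1] A[i]=17<=B[j]=31 take 17 → i++
[i=3,j=1] A[i]=21<=B[j]=31 take 21 → i++
[i=4,j=1] A[i]=26<=B[j]=31 take 26 → i++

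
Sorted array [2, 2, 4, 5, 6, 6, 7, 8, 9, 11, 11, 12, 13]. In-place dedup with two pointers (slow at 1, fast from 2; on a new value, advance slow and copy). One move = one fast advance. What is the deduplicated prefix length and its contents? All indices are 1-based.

(s=1,f=2) a[fast]=2=a[slow] dup → fast++
(s=1,f=3) a[fast]=4≠a[slow]=2 write a[2]=4 → slow++,fast++
(s=2,f=4) a[fast]=5≠a[slow]=4 write a[3]=5 → slow++,fast++
(s=3,f=5) a[fast]=6≠a[slow]=5 write a[4]=6 → slow++,fast++
(s=4,f=6) a[fast]=6=a[slow] dup → fast++
(s=4,f=7) a[fast]=7≠a[slow]=6 write a[5]=7 → slow++,fast++
(s=5,f=8) a[fast]=8≠a[slow]=7 write a[6]=8 → slow++,fast++
(s=6,f=9) a[fast]=9≠a[slow]=8 write a[7]=9 → slow++,fast++
(s=7,f=10) a[fast]=11≠a[slow]=9 write a[8]=11 → slow++,fast++
(s=8,f=11) a[fast]=11=a[slow] dup → fast++
(s=8,f=12) a[fast]=12≠a[slow]=11 write a[9]=12 → slow++,fast++
(s=9,f=13) a[fast]=13≠a[slow]=12 write a[10]=13 → slow++,fast++

length 10; prefix = [2, 4, 5, 6, 7, 8, 9, 11, 12, 13]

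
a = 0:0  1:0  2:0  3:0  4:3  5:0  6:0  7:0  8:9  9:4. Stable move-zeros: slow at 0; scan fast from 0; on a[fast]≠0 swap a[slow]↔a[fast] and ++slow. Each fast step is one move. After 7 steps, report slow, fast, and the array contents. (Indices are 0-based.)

slow=1, fast=7, a=[3, 0, 0, 0, 0, 0, 0, 0, 9, 4]

(s=0,f=0) a[fast]=0 → fast++
(s=0,f=1) a[fast]=0 → fast++
(s=0,f=2) a[fast]=0 → fast++
(s=0,f=3) a[fast]=0 → fast++
(s=0,f=4) a[fast]=3≠0 swap→a[0]=3 → slow++,fast++
(s=1,f=5) a[fast]=0 → fast++
(s=1,f=6) a[fast]=0 → fast++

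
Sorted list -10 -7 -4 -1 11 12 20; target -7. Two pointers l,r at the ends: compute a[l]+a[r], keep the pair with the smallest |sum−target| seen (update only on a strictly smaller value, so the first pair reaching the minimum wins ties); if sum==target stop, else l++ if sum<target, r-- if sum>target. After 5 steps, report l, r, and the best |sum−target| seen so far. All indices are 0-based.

l=2, r=3, best |Δ|=1

l=0 r=6: -10+20=10 d=17 *, r--
l=0 r=5: -10+12=2 d=9 *, r--
l=0 r=4: -10+11=1 d=8 *, r--
l=0 r=3: -10+-1=-11 d=4 *, l++
l=1 r=3: -7+-1=-8 d=1 *, l++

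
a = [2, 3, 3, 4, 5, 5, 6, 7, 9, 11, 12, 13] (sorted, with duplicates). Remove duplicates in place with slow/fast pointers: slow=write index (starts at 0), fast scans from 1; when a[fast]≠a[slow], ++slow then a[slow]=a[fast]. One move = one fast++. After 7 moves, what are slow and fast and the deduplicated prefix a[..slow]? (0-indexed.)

slow=5, fast=8, prefix=[2, 3, 4, 5, 6, 7]

slow=0 fast=1: a[fast]=3≠a[slow]=2 write a[1]=3, slow++,fast++
slow=1 fast=2: a[fast]=3=a[slow] dup, fast++
slow=1 fast=3: a[fast]=4≠a[slow]=3 write a[2]=4, slow++,fast++
slow=2 fast=4: a[fast]=5≠a[slow]=4 write a[3]=5, slow++,fast++
slow=3 fast=5: a[fast]=5=a[slow] dup, fast++
slow=3 fast=6: a[fast]=6≠a[slow]=5 write a[4]=6, slow++,fast++
slow=4 fast=7: a[fast]=7≠a[slow]=6 write a[5]=7, slow++,fast++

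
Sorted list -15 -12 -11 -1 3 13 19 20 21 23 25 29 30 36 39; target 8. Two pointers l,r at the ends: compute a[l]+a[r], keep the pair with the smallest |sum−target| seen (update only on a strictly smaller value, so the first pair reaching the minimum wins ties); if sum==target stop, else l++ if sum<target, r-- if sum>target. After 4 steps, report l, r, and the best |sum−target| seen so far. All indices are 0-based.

[0,14] -15+39=24 d=16 * → r--
[0,13] -15+36=21 d=13 * → r--
[0,12] -15+30=15 d=7 * → r--
[0,11] -15+29=14 d=6 * → r--

l=0, r=10, best |Δ|=6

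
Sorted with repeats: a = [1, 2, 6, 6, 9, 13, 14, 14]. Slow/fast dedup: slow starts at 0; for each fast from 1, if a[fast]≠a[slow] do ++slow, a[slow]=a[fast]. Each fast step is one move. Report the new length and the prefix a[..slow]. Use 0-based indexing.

slow=0 fast=1: a[fast]=2≠a[slow]=1 write a[1]=2, slow++,fast++
slow=1 fast=2: a[fast]=6≠a[slow]=2 write a[2]=6, slow++,fast++
slow=2 fast=3: a[fast]=6=a[slow] dup, fast++
slow=2 fast=4: a[fast]=9≠a[slow]=6 write a[3]=9, slow++,fast++
slow=3 fast=5: a[fast]=13≠a[slow]=9 write a[4]=13, slow++,fast++
slow=4 fast=6: a[fast]=14≠a[slow]=13 write a[5]=14, slow++,fast++
slow=5 fast=7: a[fast]=14=a[slow] dup, fast++

length 6; prefix = [1, 2, 6, 9, 13, 14]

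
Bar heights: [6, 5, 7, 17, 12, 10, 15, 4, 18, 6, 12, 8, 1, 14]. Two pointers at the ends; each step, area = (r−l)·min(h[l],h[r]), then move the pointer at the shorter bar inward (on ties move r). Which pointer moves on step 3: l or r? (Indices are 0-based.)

[0,13] min(6,14)*13=78 best=78 * → l++
[1,13] min(5,14)*12=60 best=78 → l++
[2,13] min(7,14)*11=77 best=78 → l++

l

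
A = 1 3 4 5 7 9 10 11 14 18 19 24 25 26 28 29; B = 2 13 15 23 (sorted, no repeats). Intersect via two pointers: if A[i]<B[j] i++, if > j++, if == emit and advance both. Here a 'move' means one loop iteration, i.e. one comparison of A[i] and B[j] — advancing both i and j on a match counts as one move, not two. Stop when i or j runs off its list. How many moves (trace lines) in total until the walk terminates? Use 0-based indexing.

[i=0,j=0] 1<2 → i++
[i=1,j=0] 3>2 → j++
[i=1,j=1] 3<13 → i++
[i=2,j=1] 4<13 → i++
[i=3,j=1] 5<13 → i++
[i=4,j=1] 7<13 → i++
[i=5,j=1] 9<13 → i++
[i=6,j=1] 10<13 → i++
[i=7,j=1] 11<13 → i++
[i=8,j=1] 14>13 → j++
[i=8,j=2] 14<15 → i++
[i=9,j=2] 18>15 → j++
[i=9,j=3] 18<23 → i++
[i=10,j=3] 19<23 → i++
[i=11,j=3] 24>23 → j++

15 moves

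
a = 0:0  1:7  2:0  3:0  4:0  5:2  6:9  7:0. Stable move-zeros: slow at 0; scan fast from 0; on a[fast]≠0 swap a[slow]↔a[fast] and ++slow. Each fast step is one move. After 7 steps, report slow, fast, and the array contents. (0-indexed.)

slow=0 fast=0: a[fast]=0, fast++
slow=0 fast=1: a[fast]=7≠0 swap→a[0]=7, slow++,fast++
slow=1 fast=2: a[fast]=0, fast++
slow=1 fast=3: a[fast]=0, fast++
slow=1 fast=4: a[fast]=0, fast++
slow=1 fast=5: a[fast]=2≠0 swap→a[1]=2, slow++,fast++
slow=2 fast=6: a[fast]=9≠0 swap→a[2]=9, slow++,fast++

slow=3, fast=7, a=[7, 2, 9, 0, 0, 0, 0, 0]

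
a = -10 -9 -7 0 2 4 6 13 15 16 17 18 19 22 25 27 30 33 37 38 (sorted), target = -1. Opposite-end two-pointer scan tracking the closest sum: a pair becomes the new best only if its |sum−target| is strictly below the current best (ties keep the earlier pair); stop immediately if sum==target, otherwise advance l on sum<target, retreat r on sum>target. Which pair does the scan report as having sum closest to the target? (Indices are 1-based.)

pair (-7, 6) with sum -1 (|Δ|=0)

[1,20] -10+38=28 d=29 * → r--
[1,19] -10+37=27 d=28 * → r--
[1,18] -10+33=23 d=24 * → r--
[1,17] -10+30=20 d=21 * → r--
[1,16] -10+27=17 d=18 * → r--
[1,15] -10+25=15 d=16 * → r--
[1,14] -10+22=12 d=13 * → r--
[1,13] -10+19=9 d=10 * → r--
[1,12] -10+18=8 d=9 * → r--
[1,11] -10+17=7 d=8 * → r--
[1,10] -10+16=6 d=7 * → r--
[1,9] -10+15=5 d=6 * → r--
[1,8] -10+13=3 d=4 * → r--
[1,7] -10+6=-4 d=3 * → l++
[2,7] -9+6=-3 d=2 * → l++
[3,7] -7+6=-1 d=0 * → stop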